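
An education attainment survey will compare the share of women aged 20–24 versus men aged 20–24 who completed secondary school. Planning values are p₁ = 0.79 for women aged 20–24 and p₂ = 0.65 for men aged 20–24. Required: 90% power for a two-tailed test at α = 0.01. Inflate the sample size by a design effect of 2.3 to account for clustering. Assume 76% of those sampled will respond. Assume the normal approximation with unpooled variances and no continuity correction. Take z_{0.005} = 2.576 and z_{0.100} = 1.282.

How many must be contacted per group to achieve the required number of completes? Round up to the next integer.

n = (z_{α/2} + z_β)² · [p₁(1−p₁) + p₂(1−p₂)] / (p₁ − p₂)²
  = (2.576 + 1.282)² · (0.79·0.21 + 0.65·0.35) / (0.14)²
  = (3.858)² · (0.1659 + 0.2275) / 0.0196
  = 14.8842 · 0.3934 / 0.0196
  = 298.75
Design effect: 2.3 × 298.75 = 687.12.
Adjust for 76% response: 687.12 / 0.76 = 904.10.
Round up → n = 905 per group.

n = 905 per group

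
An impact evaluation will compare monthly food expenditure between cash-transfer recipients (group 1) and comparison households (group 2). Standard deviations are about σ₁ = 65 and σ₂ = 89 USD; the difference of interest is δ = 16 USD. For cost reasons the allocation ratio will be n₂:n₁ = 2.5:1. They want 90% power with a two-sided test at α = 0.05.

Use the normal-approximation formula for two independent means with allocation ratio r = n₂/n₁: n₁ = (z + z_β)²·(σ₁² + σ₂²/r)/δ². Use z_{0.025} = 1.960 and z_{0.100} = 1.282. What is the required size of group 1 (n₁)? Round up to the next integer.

n₁ = 304

n₁ = (z_{α/2} + z_β)² · (σ₁² + σ₂²/r) / δ²
   = (1.960 + 1.282)² · (65² + 89²/2.5) / 16²
   = 10.5106 · (4225 + 3168.4) / 256
   = 10.5106 · 7393.4 / 256
   = 303.55
Round up → n₁ = 304; n₂ = r·n₁ = 2.5 × 304 = 760.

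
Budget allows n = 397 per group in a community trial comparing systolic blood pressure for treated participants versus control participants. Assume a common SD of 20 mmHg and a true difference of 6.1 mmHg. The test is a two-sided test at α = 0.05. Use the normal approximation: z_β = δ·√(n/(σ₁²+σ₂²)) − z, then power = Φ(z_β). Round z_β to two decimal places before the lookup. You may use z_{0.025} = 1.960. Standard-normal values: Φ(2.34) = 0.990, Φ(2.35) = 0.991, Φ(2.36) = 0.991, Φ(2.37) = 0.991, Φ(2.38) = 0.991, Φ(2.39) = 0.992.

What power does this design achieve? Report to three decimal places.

z_β = δ·√(n/(σ₁²+σ₂²)) − z_{α/2}
    = 6.1 · √(397/800) − 1.960
    = 6.1 · 0.70445 − 1.960
    = 4.2971 − 1.960 = 2.3371 → 2.34
Power = Φ(2.34) = 0.990.

Power ≈ 0.990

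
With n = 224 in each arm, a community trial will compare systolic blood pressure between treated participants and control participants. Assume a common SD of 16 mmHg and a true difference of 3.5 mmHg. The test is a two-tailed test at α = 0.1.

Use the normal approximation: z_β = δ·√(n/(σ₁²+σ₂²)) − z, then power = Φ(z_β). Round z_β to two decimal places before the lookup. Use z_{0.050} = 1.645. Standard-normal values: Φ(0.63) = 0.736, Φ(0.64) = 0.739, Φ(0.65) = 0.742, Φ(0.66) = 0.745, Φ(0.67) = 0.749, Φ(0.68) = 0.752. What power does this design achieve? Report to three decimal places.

Power ≈ 0.749

z_β = δ·√(n/(σ₁²+σ₂²)) − z_{α/2}
    = 3.5 · √(224/512) − 1.645
    = 3.5 · 0.66144 − 1.645
    = 2.3150 − 1.645 = 0.6700 → 0.67
Power = Φ(0.67) = 0.749.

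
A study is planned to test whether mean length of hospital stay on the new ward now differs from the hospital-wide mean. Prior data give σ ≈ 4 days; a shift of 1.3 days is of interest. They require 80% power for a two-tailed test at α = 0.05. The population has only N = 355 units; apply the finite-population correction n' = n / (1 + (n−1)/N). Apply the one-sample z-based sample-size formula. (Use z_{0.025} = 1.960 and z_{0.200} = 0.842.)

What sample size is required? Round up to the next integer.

n = 62

n = (z_{α/2} + z_β)² · σ² / δ²
  = (1.960 + 0.842)² · 4² / 1.3²
  = 7.8512 · 16 / 1.69
  = 74.33
Finite-population correction (N = 355): 74.33 / (1 + (74.33 − 1)/355) = 61.61.
Round up → n = 62.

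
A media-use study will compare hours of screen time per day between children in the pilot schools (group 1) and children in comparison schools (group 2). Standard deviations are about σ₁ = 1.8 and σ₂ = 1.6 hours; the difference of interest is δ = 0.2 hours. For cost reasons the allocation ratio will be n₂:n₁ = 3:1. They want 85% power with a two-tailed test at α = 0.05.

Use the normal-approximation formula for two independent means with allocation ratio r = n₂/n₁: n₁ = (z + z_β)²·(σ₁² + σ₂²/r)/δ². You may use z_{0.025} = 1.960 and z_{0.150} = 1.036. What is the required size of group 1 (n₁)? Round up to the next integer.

n₁ = 919

n₁ = (z_{α/2} + z_β)² · (σ₁² + σ₂²/r) / δ²
   = (1.960 + 1.036)² · (1.8² + 1.6²/3) / 0.2²
   = 8.9760 · (3.24 + 0.85333) / 0.04
   = 8.9760 · 4.0933 / 0.04
   = 918.55
Round up → n₁ = 919; n₂ = r·n₁ = 3 × 919 = 2757.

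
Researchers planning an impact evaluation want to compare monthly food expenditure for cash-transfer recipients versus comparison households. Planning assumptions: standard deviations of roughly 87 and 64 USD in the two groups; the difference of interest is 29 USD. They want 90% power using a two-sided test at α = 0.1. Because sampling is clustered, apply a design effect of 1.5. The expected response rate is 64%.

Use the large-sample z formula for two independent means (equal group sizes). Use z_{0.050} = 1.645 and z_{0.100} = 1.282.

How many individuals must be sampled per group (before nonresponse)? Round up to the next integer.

n = 279 per group

n = (z_{α/2} + z_β)² · (σ₁² + σ₂²) / δ²
  = (1.645 + 1.282)² · (87² + 64² = 11665) / 29²
  = 8.5673 · 11665 / 841
  = 118.83
Design effect: 1.5 × 118.83 = 178.25.
Adjust for 64% response: 178.25 / 0.64 = 278.51.
Round up → n = 279 per group.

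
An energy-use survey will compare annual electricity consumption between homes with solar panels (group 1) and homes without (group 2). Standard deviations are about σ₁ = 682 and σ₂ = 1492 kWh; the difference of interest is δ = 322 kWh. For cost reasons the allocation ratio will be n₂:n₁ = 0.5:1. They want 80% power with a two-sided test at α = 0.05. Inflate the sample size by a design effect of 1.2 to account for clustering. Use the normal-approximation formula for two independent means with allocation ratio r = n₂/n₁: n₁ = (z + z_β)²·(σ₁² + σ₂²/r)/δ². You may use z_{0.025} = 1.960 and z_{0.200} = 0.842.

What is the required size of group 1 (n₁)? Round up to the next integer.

n₁ = 447

n₁ = (z_{α/2} + z_β)² · (σ₁² + σ₂²/r) / δ²
   = (1.960 + 0.842)² · (682² + 1492²/0.5) / 322²
   = 7.8512 · (465124 + 4452128) / 103684
   = 7.8512 · 4917252 / 103684
   = 372.35
Design effect: 1.2 × 372.35 = 446.82.
Round up → n₁ = 447; n₂ = r·n₁ = 0.5 × 447 = 224.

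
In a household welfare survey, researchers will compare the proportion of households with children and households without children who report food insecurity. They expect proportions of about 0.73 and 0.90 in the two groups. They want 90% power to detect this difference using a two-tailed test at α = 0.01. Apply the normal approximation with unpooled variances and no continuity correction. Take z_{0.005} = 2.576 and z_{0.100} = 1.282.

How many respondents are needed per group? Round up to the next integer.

n = 148 per group

n = (z_{α/2} + z_β)² · [p₁(1−p₁) + p₂(1−p₂)] / (p₁ − p₂)²
  = (2.576 + 1.282)² · (0.73·0.27 + 0.90·0.10) / (-0.17)²
  = (3.858)² · (0.1971 + 0.0900) / 0.0289
  = 14.8842 · 0.2871 / 0.0289
  = 147.86
Round up → n = 148 per group.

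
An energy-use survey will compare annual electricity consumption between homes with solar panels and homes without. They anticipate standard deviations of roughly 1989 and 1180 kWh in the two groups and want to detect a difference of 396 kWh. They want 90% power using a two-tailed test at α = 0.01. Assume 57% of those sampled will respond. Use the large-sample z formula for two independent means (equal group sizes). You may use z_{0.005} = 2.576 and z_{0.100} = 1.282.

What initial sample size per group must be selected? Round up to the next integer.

n = (z_{α/2} + z_β)² · (σ₁² + σ₂²) / δ²
  = (2.576 + 1.282)² · (1989² + 1180² = 5348521) / 396²
  = 14.8842 · 5348521 / 156816
  = 507.65
Adjust for 57% response: 507.65 / 0.57 = 890.62.
Round up → n = 891 per group.

n = 891 per group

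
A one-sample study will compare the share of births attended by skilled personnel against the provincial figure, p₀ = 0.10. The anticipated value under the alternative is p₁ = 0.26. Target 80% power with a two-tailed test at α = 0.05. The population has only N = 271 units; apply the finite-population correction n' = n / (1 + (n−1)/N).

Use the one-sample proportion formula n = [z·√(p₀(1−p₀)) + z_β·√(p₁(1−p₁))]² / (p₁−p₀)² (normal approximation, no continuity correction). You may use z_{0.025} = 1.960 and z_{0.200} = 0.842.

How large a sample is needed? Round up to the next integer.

n = [z_{α/2}·√(p₀q₀) + z_β·√(p₁q₁)]² / (p₁ − p₀)²
  = [1.960·√(0.10·0.90) + 0.842·√(0.26·0.74)]² / (0.16)²
  = [1.960·0.3000 + 0.842·0.4386]² / 0.0256
  = [0.9573]² / 0.0256
  = 35.80
Finite-population correction (N = 271): 35.80 / (1 + (35.80 − 1)/271) = 31.73.
Round up → n = 32.

n = 32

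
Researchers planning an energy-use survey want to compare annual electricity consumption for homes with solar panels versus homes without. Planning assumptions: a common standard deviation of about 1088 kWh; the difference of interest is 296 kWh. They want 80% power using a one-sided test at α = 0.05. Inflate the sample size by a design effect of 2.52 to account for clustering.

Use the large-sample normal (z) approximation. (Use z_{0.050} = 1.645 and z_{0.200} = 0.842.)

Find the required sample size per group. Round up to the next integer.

n = 422 per group

n = (z_α + z_β)² · (σ₁² + σ₂²) / δ²
  = (1.645 + 0.842)² · (2·1088² = 2367488) / 296²
  = 6.1852 · 2367488 / 87616
  = 167.13
Design effect: 2.52 × 167.13 = 421.17.
Round up → n = 422 per group.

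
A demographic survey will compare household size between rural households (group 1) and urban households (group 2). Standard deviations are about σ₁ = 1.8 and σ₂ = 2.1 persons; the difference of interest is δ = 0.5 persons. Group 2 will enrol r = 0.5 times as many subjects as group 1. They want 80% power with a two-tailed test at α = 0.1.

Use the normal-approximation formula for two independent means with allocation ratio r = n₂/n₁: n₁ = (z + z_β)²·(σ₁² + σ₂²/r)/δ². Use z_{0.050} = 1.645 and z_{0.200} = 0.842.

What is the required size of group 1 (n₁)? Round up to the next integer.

n₁ = (z_{α/2} + z_β)² · (σ₁² + σ₂²/r) / δ²
   = (1.645 + 0.842)² · (1.8² + 2.1²/0.5) / 0.5²
   = 6.1852 · (3.24 + 8.82) / 0.25
   = 6.1852 · 12.06 / 0.25
   = 298.37
Round up → n₁ = 299; n₂ = r·n₁ = 0.5 × 299 = 150.

n₁ = 299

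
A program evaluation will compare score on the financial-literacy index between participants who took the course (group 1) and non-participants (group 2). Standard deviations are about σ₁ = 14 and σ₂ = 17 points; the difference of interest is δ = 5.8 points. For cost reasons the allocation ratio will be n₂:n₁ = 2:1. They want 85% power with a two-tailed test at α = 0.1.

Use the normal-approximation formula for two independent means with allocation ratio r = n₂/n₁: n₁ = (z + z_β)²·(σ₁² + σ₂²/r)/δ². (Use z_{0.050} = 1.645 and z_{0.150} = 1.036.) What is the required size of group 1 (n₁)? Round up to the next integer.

n₁ = 73

n₁ = (z_{α/2} + z_β)² · (σ₁² + σ₂²/r) / δ²
   = (1.645 + 1.036)² · (14² + 17²/2) / 5.8²
   = 7.1878 · (196 + 144.5) / 33.64
   = 7.1878 · 340.5 / 33.64
   = 72.75
Round up → n₁ = 73; n₂ = r·n₁ = 2 × 73 = 146.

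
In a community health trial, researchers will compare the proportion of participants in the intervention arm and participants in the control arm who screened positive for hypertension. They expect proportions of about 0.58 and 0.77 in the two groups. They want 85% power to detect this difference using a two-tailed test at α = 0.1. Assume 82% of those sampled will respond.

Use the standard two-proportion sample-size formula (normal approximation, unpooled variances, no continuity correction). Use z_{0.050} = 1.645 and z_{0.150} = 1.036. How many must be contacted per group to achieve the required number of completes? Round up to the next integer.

n = 103 per group

n = (z_{α/2} + z_β)² · [p₁(1−p₁) + p₂(1−p₂)] / (p₁ − p₂)²
  = (1.645 + 1.036)² · (0.58·0.42 + 0.77·0.23) / (-0.19)²
  = (2.681)² · (0.2436 + 0.1771) / 0.0361
  = 7.1878 · 0.4207 / 0.0361
  = 83.76
Adjust for 82% response: 83.76 / 0.82 = 102.15.
Round up → n = 103 per group.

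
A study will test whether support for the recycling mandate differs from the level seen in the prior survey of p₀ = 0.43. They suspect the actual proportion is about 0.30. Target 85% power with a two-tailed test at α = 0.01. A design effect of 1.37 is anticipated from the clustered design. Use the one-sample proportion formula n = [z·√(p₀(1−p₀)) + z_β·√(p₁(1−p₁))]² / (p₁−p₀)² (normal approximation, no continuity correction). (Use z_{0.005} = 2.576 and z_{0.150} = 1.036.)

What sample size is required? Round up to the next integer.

n = [z_{α/2}·√(p₀q₀) + z_β·√(p₁q₁)]² / (p₁ − p₀)²
  = [2.576·√(0.43·0.57) + 1.036·√(0.30·0.70)]² / (-0.13)²
  = [2.576·0.4951 + 1.036·0.4583]² / 0.0169
  = [1.7501]² / 0.0169
  = 181.23
Design effect: 1.37 × 181.23 = 248.28.
Round up → n = 249.

n = 249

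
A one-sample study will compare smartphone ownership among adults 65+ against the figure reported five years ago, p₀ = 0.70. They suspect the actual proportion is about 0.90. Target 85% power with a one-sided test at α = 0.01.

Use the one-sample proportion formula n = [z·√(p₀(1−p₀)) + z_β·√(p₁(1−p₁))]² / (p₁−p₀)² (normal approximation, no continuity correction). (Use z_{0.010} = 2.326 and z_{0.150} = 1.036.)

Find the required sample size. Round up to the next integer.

n = 48

n = [z_α·√(p₀q₀) + z_β·√(p₁q₁)]² / (p₁ − p₀)²
  = [2.326·√(0.70·0.30) + 1.036·√(0.90·0.10)]² / (0.20)²
  = [2.326·0.4583 + 1.036·0.3000]² / 0.0400
  = [1.3767]² / 0.0400
  = 47.38
Round up → n = 48.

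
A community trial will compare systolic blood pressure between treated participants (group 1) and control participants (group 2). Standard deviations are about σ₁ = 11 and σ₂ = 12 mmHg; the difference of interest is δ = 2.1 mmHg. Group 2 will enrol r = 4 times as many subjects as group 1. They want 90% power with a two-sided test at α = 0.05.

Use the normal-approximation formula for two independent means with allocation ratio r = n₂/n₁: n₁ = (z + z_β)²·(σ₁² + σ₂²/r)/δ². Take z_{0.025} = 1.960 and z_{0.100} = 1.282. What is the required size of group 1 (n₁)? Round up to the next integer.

n₁ = (z_{α/2} + z_β)² · (σ₁² + σ₂²/r) / δ²
   = (1.960 + 1.282)² · (11² + 12²/4) / 2.1²
   = 10.5106 · (121 + 36) / 4.41
   = 10.5106 · 157 / 4.41
   = 374.19
Round up → n₁ = 375; n₂ = r·n₁ = 4 × 375 = 1500.

n₁ = 375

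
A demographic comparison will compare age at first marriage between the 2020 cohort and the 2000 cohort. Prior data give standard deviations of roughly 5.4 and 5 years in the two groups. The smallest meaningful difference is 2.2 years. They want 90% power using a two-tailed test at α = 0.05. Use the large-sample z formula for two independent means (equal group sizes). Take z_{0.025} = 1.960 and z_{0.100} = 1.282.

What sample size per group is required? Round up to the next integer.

n = 118 per group

n = (z_{α/2} + z_β)² · (σ₁² + σ₂²) / δ²
  = (1.960 + 1.282)² · (5.4² + 5² = 54.16) / 2.2²
  = 10.5106 · 54.16 / 4.84
  = 117.61
Round up → n = 118 per group.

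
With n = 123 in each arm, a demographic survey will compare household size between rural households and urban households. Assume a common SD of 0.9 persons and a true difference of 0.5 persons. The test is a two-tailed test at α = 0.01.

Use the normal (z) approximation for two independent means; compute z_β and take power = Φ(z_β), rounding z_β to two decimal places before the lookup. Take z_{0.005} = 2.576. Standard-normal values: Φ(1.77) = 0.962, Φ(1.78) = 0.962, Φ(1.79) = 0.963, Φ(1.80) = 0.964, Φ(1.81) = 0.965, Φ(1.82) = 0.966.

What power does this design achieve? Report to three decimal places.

z_β = δ·√(n/(σ₁²+σ₂²)) − z_{α/2}
    = 0.5 · √(123/1.62) − 2.576
    = 0.5 · 8.71355 − 2.576
    = 4.3568 − 2.576 = 1.7808 → 1.78
Power = Φ(1.78) = 0.962.

Power ≈ 0.962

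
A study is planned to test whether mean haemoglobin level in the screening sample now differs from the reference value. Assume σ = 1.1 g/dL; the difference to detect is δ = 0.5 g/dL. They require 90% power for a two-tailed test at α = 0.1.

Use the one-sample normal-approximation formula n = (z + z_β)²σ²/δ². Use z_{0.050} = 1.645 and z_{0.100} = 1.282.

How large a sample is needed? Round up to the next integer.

n = (z_{α/2} + z_β)² · σ² / δ²
  = (1.645 + 1.282)² · 1.1² / 0.5²
  = 8.5673 · 1.21 / 0.25
  = 41.47
Round up → n = 42.

n = 42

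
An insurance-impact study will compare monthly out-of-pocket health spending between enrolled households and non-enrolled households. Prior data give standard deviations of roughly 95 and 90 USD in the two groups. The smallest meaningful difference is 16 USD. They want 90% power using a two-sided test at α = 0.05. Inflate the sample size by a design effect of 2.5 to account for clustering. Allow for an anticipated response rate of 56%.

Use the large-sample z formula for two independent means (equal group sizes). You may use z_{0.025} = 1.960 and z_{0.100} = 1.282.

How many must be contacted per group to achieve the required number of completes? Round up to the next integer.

n = 3139 per group

n = (z_{α/2} + z_β)² · (σ₁² + σ₂²) / δ²
  = (1.960 + 1.282)² · (95² + 90² = 17125) / 16²
  = 10.5106 · 17125 / 256
  = 703.10
Design effect: 2.5 × 703.10 = 1757.75.
Adjust for 56% response: 1757.75 / 0.56 = 3138.84.
Round up → n = 3139 per group.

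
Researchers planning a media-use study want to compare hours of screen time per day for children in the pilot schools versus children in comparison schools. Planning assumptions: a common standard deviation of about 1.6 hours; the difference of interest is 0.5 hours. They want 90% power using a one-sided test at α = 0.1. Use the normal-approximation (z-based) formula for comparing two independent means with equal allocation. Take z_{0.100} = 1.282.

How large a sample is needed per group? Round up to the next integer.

n = 135 per group

n = (z_α + z_β)² · (σ₁² + σ₂²) / δ²
  = (1.282 + 1.282)² · (2·1.6² = 5.12) / 0.5²
  = 6.5741 · 5.12 / 0.25
  = 134.64
Round up → n = 135 per group.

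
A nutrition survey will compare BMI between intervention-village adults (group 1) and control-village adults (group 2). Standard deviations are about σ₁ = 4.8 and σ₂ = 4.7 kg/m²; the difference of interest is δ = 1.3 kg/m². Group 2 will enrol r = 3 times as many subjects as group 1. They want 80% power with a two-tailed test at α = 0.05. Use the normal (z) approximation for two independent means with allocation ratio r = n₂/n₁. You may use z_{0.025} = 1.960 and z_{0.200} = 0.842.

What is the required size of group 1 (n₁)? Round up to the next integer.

n₁ = (z_{α/2} + z_β)² · (σ₁² + σ₂²/r) / δ²
   = (1.960 + 0.842)² · (4.8² + 4.7²/3) / 1.3²
   = 7.8512 · (23.04 + 7.3633) / 1.69
   = 7.8512 · 30.4033 / 1.69
   = 141.24
Round up → n₁ = 142; n₂ = r·n₁ = 3 × 142 = 426.

n₁ = 142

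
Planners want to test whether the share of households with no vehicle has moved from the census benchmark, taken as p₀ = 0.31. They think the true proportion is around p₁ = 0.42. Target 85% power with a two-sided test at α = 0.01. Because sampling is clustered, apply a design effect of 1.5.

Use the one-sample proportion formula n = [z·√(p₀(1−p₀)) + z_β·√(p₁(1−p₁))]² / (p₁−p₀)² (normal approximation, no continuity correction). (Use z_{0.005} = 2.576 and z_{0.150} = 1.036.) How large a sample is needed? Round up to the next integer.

n = 360

n = [z_{α/2}·√(p₀q₀) + z_β·√(p₁q₁)]² / (p₁ − p₀)²
  = [2.576·√(0.31·0.69) + 1.036·√(0.42·0.58)]² / (0.11)²
  = [2.576·0.4625 + 1.036·0.4936]² / 0.0121
  = [1.7027]² / 0.0121
  = 239.60
Design effect: 1.5 × 239.60 = 359.41.
Round up → n = 360.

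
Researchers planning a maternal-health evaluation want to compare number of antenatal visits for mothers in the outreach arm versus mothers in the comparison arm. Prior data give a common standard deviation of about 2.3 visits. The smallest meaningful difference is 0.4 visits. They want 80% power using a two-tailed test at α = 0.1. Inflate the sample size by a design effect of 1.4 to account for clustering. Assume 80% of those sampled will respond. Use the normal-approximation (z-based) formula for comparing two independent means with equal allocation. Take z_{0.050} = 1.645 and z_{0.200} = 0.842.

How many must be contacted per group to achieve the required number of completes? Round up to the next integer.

n = (z_{α/2} + z_β)² · (σ₁² + σ₂²) / δ²
  = (1.645 + 0.842)² · (2·2.3² = 10.58) / 0.4²
  = 6.1852 · 10.58 / 0.16
  = 408.99
Design effect: 1.4 × 408.99 = 572.59.
Adjust for 80% response: 572.59 / 0.80 = 715.74.
Round up → n = 716 per group.

n = 716 per group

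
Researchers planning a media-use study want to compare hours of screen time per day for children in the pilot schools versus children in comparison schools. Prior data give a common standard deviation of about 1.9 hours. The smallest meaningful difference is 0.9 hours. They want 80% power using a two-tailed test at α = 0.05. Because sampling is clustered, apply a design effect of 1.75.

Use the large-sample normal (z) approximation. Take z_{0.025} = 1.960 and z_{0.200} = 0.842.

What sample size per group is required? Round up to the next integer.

n = 123 per group

n = (z_{α/2} + z_β)² · (σ₁² + σ₂²) / δ²
  = (1.960 + 0.842)² · (2·1.9² = 7.22) / 0.9²
  = 7.8512 · 7.22 / 0.81
  = 69.98
Design effect: 1.75 × 69.98 = 122.47.
Round up → n = 123 per group.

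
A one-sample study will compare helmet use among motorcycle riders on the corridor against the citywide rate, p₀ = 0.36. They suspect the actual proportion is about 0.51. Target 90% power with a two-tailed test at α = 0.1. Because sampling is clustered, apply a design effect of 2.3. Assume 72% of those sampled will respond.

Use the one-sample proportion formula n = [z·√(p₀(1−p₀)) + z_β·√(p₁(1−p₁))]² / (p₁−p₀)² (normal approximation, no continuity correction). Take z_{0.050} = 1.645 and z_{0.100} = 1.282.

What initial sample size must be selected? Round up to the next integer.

n = [z_{α/2}·√(p₀q₀) + z_β·√(p₁q₁)]² / (p₁ − p₀)²
  = [1.645·√(0.36·0.64) + 1.282·√(0.51·0.49)]² / (0.15)²
  = [1.645·0.4800 + 1.282·0.4999]² / 0.0225
  = [1.4305]² / 0.0225
  = 90.94
Design effect: 2.3 × 90.94 = 209.17.
Adjust for 72% response: 209.17 / 0.72 = 290.52.
Round up → n = 291.

n = 291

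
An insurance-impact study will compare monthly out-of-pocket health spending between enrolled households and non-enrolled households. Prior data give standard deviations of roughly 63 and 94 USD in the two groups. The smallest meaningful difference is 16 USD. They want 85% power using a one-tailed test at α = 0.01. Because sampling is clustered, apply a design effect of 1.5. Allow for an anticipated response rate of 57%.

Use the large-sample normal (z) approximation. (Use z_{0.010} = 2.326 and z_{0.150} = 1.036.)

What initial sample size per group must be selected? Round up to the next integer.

n = (z_α + z_β)² · (σ₁² + σ₂²) / δ²
  = (2.326 + 1.036)² · (63² + 94² = 12805) / 16²
  = 11.3030 · 12805 / 256
  = 565.37
Design effect: 1.5 × 565.37 = 848.06.
Adjust for 57% response: 848.06 / 0.57 = 1487.82.
Round up → n = 1488 per group.

n = 1488 per group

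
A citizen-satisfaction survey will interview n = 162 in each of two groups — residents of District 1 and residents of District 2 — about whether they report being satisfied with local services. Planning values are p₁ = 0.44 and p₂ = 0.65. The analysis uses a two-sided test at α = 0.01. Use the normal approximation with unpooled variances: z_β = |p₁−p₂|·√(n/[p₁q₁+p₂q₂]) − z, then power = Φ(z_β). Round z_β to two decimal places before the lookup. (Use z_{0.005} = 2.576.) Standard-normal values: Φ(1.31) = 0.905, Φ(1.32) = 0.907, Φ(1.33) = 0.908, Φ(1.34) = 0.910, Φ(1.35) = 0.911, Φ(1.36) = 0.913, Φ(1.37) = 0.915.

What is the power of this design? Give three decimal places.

z_β = |p₁−p₂|·√(n/[p₁q₁+p₂q₂]) − z_{α/2}
    = 0.21 · √(162/0.4739) − 2.576
    = 0.21 · 18.4890 − 2.576
    = 3.8827 − 2.576 = 1.3067 → 1.31
Power = Φ(1.31) = 0.905.

Power ≈ 0.905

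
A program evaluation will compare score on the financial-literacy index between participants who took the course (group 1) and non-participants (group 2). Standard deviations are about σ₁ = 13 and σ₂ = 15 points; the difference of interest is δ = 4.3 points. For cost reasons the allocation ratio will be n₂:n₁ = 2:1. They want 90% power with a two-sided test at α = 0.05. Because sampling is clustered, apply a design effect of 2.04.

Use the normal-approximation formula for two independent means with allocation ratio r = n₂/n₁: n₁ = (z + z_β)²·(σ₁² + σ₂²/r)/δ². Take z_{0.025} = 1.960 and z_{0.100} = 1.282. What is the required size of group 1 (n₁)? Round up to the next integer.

n₁ = 327

n₁ = (z_{α/2} + z_β)² · (σ₁² + σ₂²/r) / δ²
   = (1.960 + 1.282)² · (13² + 15²/2) / 4.3²
   = 10.5106 · (169 + 112.5) / 18.49
   = 10.5106 · 281.5 / 18.49
   = 160.02
Design effect: 2.04 × 160.02 = 326.44.
Round up → n₁ = 327; n₂ = r·n₁ = 2 × 327 = 654.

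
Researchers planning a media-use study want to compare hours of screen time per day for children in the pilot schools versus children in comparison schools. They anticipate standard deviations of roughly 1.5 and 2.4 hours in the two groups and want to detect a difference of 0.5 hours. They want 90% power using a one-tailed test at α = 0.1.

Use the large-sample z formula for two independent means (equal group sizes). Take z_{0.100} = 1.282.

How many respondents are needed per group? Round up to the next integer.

n = 211 per group

n = (z_α + z_β)² · (σ₁² + σ₂²) / δ²
  = (1.282 + 1.282)² · (1.5² + 2.4² = 8.01) / 0.5²
  = 6.5741 · 8.01 / 0.25
  = 210.63
Round up → n = 211 per group.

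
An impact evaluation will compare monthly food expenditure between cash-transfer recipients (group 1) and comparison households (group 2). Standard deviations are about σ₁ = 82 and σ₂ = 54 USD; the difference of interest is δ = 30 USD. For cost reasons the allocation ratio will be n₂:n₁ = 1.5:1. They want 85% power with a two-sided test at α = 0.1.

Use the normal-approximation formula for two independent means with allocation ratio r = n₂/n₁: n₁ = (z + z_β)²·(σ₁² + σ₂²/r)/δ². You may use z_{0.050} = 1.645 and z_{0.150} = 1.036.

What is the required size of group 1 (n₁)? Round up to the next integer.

n₁ = 70

n₁ = (z_{α/2} + z_β)² · (σ₁² + σ₂²/r) / δ²
   = (1.645 + 1.036)² · (82² + 54²/1.5) / 30²
   = 7.1878 · (6724 + 1944) / 900
   = 7.1878 · 8668 / 900
   = 69.23
Round up → n₁ = 70; n₂ = r·n₁ = 1.5 × 70 = 105.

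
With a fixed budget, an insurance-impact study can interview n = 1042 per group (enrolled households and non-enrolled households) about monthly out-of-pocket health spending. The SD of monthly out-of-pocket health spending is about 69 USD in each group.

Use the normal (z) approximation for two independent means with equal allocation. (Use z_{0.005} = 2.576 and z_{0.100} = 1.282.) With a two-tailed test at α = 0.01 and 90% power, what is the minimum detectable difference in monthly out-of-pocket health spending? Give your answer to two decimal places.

δ = (z_{α/2} + z_β) · √((σ₁²+σ₂²)/n)
  = (2.576 + 1.282) · √(9522/1042)
  = 3.858 · √9.1382
  = 3.858 · 3.0229
  = 11.6625

Minimum detectable difference ≈ 11.66 USD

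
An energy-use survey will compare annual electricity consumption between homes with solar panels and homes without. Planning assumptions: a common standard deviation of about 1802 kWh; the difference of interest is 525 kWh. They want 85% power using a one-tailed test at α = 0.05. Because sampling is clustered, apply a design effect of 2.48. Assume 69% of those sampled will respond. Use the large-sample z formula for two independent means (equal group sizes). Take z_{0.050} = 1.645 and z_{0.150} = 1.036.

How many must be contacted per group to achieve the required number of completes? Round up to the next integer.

n = (z_α + z_β)² · (σ₁² + σ₂²) / δ²
  = (1.645 + 1.036)² · (2·1802² = 6494408) / 525²
  = 7.1878 · 6494408 / 275625
  = 169.36
Design effect: 2.48 × 169.36 = 420.02.
Adjust for 69% response: 420.02 / 0.69 = 608.72.
Round up → n = 609 per group.

n = 609 per group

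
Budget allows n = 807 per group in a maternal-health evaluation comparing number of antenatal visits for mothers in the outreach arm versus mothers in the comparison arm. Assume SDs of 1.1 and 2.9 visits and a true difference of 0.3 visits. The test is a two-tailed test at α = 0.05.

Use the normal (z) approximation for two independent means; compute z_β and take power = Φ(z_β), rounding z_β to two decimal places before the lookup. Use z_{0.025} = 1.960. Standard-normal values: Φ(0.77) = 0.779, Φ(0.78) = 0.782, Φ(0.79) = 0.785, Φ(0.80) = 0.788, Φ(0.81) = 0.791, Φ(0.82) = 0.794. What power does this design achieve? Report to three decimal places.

Power ≈ 0.785

z_β = δ·√(n/(σ₁²+σ₂²)) − z_{α/2}
    = 0.3 · √(807/9.62) − 1.960
    = 0.3 · 9.15902 − 1.960
    = 2.7477 − 1.960 = 0.7877 → 0.79
Power = Φ(0.79) = 0.785.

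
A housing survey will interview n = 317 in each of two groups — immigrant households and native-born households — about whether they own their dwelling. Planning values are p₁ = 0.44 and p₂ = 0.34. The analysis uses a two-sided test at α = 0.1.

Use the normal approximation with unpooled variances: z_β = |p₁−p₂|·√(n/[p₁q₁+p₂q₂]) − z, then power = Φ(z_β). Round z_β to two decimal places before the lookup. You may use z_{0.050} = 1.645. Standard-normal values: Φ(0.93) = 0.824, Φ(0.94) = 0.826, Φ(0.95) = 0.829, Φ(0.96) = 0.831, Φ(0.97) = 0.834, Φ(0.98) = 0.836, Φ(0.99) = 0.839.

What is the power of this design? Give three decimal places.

z_β = |p₁−p₂|·√(n/[p₁q₁+p₂q₂]) − z_{α/2}
    = 0.10 · √(317/0.4708) − 1.645
    = 0.10 · 25.9484 − 1.645
    = 2.5948 − 1.645 = 0.9498 → 0.95
Power = Φ(0.95) = 0.829.

Power ≈ 0.829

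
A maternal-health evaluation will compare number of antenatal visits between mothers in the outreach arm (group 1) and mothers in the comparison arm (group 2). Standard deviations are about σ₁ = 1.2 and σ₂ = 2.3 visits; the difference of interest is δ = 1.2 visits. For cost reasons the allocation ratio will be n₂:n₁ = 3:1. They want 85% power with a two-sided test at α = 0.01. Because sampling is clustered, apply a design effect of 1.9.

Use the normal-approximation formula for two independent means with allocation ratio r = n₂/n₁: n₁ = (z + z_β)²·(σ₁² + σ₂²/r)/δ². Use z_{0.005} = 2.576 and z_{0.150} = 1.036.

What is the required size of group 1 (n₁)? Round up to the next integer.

n₁ = (z_{α/2} + z_β)² · (σ₁² + σ₂²/r) / δ²
   = (2.576 + 1.036)² · (1.2² + 2.3²/3) / 1.2²
   = 13.0465 · (1.44 + 1.7633) / 1.44
   = 13.0465 · 3.2033 / 1.44
   = 29.02
Design effect: 1.9 × 29.02 = 55.14.
Round up → n₁ = 56; n₂ = r·n₁ = 3 × 56 = 168.

n₁ = 56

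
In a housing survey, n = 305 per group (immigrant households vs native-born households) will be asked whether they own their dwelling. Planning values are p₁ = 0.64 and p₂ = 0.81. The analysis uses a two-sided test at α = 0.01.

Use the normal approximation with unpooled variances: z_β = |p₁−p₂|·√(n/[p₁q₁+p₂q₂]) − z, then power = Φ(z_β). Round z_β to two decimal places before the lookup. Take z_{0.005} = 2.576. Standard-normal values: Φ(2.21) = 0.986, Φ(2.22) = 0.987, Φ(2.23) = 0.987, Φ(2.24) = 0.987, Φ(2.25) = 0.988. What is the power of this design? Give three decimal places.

Power ≈ 0.986

z_β = |p₁−p₂|·√(n/[p₁q₁+p₂q₂]) − z_{α/2}
    = 0.17 · √(305/0.3843) − 2.576
    = 0.17 · 28.1718 − 2.576
    = 4.7892 − 2.576 = 2.2132 → 2.21
Power = Φ(2.21) = 0.986.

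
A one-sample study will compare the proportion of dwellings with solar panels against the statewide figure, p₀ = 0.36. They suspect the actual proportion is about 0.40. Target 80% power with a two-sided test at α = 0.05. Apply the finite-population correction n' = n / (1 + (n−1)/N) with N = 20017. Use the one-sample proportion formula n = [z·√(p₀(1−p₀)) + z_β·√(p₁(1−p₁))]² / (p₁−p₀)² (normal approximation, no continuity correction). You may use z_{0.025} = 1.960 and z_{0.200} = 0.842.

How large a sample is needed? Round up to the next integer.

n = 1083

n = [z_{α/2}·√(p₀q₀) + z_β·√(p₁q₁)]² / (p₁ − p₀)²
  = [1.960·√(0.36·0.64) + 0.842·√(0.40·0.60)]² / (0.04)²
  = [1.960·0.4800 + 0.842·0.4899]² / 0.0016
  = [1.3533]² / 0.0016
  = 1144.63
Finite-population correction (N = 20017): 1144.63 / (1 + (1144.63 − 1)/20017) = 1082.77.
Round up → n = 1083.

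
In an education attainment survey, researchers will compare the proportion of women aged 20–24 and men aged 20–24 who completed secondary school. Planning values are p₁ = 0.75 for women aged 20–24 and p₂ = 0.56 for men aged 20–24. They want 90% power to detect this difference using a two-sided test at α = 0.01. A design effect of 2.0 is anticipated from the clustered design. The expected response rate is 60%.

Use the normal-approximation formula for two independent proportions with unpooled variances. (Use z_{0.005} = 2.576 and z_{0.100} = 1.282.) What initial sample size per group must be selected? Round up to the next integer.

n = (z_{α/2} + z_β)² · [p₁(1−p₁) + p₂(1−p₂)] / (p₁ − p₂)²
  = (2.576 + 1.282)² · (0.75·0.25 + 0.56·0.44) / (0.19)²
  = (3.858)² · (0.1875 + 0.2464) / 0.0361
  = 14.8842 · 0.4339 / 0.0361
  = 178.90
Design effect: 2.0 × 178.90 = 357.80.
Adjust for 60% response: 357.80 / 0.60 = 596.33.
Round up → n = 597 per group.

n = 597 per group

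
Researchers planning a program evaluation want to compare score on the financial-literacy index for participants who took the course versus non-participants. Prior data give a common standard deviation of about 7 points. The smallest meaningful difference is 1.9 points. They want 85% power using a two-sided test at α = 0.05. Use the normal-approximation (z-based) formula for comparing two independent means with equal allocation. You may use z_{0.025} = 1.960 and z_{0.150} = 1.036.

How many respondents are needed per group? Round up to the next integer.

n = 244 per group

n = (z_{α/2} + z_β)² · (σ₁² + σ₂²) / δ²
  = (1.960 + 1.036)² · (2·7² = 98) / 1.9²
  = 8.9760 · 98 / 3.61
  = 243.67
Round up → n = 244 per group.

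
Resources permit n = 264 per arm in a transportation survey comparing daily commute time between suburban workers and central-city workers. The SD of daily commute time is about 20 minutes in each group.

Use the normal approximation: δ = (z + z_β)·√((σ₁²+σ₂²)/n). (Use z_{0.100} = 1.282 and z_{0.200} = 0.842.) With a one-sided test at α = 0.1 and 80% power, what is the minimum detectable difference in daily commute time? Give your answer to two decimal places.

Minimum detectable difference ≈ 3.70 minutes

δ = (z_α + z_β) · √((σ₁²+σ₂²)/n)
  = (1.282 + 0.842) · √(800/264)
  = 2.124 · √3.0303
  = 2.124 · 1.7408
  = 3.6974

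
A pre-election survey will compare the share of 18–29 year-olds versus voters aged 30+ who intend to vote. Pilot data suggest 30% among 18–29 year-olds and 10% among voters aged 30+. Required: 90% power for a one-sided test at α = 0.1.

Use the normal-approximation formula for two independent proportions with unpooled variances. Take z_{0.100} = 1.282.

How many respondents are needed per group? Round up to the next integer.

n = 50 per group

n = (z_α + z_β)² · [p₁(1−p₁) + p₂(1−p₂)] / (p₁ − p₂)²
  = (1.282 + 1.282)² · (0.30·0.70 + 0.10·0.90) / (0.20)²
  = (2.564)² · (0.2100 + 0.0900) / 0.0400
  = 6.5741 · 0.3000 / 0.0400
  = 49.31
Round up → n = 50 per group.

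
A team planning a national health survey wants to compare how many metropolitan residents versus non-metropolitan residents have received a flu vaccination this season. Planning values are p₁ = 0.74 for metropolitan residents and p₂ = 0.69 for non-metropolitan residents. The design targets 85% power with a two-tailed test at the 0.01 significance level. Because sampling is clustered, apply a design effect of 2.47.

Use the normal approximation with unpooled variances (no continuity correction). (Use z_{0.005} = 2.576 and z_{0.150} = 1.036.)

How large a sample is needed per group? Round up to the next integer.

n = (z_{α/2} + z_β)² · [p₁(1−p₁) + p₂(1−p₂)] / (p₁ − p₂)²
  = (2.576 + 1.036)² · (0.74·0.26 + 0.69·0.31) / (0.05)²
  = (3.612)² · (0.1924 + 0.2139) / 0.0025
  = 13.0465 · 0.4063 / 0.0025
  = 2120.32
Design effect: 2.47 × 2120.32 = 5237.20.
Round up → n = 5238 per group.

n = 5238 per group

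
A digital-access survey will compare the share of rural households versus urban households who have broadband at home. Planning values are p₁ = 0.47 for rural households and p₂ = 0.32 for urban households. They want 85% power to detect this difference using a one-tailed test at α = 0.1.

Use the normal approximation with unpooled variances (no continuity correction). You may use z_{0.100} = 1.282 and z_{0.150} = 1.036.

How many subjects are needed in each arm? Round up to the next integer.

n = (z_α + z_β)² · [p₁(1−p₁) + p₂(1−p₂)] / (p₁ − p₂)²
  = (1.282 + 1.036)² · (0.47·0.53 + 0.32·0.68) / (0.15)²
  = (2.318)² · (0.2491 + 0.2176) / 0.0225
  = 5.3731 · 0.4667 / 0.0225
  = 111.45
Round up → n = 112 per group.

n = 112 per group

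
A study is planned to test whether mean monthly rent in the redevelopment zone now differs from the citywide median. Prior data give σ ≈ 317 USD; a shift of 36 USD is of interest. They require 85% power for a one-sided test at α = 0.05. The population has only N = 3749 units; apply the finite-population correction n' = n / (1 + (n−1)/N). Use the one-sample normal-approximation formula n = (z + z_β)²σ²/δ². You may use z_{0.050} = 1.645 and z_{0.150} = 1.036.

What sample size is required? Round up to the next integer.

n = 486

n = (z_α + z_β)² · σ² / δ²
  = (1.645 + 1.036)² · 317² / 36²
  = 7.1878 · 100489 / 1296
  = 557.32
Finite-population correction (N = 3749): 557.32 / (1 + (557.32 − 1)/3749) = 485.31.
Round up → n = 486.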